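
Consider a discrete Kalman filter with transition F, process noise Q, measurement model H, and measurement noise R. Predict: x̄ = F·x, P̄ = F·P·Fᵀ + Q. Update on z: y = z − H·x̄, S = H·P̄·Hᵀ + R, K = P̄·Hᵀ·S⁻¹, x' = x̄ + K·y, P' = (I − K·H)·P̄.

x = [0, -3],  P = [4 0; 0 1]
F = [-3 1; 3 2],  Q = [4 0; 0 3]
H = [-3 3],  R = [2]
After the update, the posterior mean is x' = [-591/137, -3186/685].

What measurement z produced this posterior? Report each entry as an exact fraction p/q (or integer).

z = [-1]

x̄ = F·x = [-3, -6]
P̄ = F·P·Fᵀ + Q = [41 -34; -34 43]
S = H·P̄·Hᵀ + R = [1370]
K = P̄·Hᵀ·S⁻¹ = [-45/274; 231/1370]
x' − x̄ = [-180/137, 924/685] = K·y
y = (KᵀK)⁻¹·Kᵀ·(x' − x̄) = [8]
z = y + H·x̄ = [8] + [-9] = [-1]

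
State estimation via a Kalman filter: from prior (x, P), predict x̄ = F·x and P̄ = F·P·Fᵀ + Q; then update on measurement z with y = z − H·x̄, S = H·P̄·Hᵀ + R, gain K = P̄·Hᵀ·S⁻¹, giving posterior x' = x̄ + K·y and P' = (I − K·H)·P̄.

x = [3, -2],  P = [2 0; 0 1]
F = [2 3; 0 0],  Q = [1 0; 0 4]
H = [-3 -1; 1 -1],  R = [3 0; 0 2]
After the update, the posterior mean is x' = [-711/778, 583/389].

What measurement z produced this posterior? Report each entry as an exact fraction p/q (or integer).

x̄ = F·x = [0, 0]
P̄ = F·P·Fᵀ + Q = [18 0; 0 4]
S = H·P̄·Hᵀ + R = [169 -50; -50 24]
K = P̄·Hᵀ·S⁻¹ = [-99/389 171/778; -74/389 -219/389]
x' − x̄ = [-711/778, 583/389] = K·y
y = (KᵀK)⁻¹·Kᵀ·(x' − x̄) = [1, -3]
z = y + H·x̄ = [1, -3] + [0, 0] = [1, -3]

z = [1, -3]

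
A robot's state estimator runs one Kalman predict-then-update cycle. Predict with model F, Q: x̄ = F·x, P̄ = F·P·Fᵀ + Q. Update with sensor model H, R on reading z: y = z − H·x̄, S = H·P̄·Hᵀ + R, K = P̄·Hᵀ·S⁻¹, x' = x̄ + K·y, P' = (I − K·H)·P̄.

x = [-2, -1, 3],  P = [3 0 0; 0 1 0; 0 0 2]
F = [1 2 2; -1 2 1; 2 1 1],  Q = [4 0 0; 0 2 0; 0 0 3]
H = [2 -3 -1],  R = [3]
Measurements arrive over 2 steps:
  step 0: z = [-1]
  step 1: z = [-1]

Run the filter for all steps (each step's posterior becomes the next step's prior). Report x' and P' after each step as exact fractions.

step 0: x' = [87/38, 93/38, -32/19], P' = [1323/76 611/76 195/19; 611/76 395/76 25/19; 195/19 25/19 306/19]
step 1: x' = [435/134, 815/938, 2284/469], P' = [20031/268 6065/268 20997/268; 6065/268 14841/1876 39829/1876; 20997/268 39829/1876 84711/938]

step 0: x̄ = F·x = [2, 3, -2]
step 0: P̄ = F·P·Fᵀ + Q = [19 5 12; 5 11 -2; 12 -2 18]
step 0: y = z − H·x̄ = [2]
step 0: S = H·P̄·Hᵀ + R = [76]
step 0: K = P̄·Hᵀ·S⁻¹ = [11/76; -21/76; 3/19]
step 0: x' = x̄ + K·y = [87/38, 93/38, -32/19]
step 0: P' = (I − K·H)·P̄ = [1323/76 611/76 195/19; 611/76 395/76 25/19; 195/19 25/19 306/19]
step 1: x̄ = F·x = [145/38, 35/38, 203/38]
step 1: P̄ = F·P·Fᵀ + Q = [14467/76 2525/76 13239/76; 2525/76 675/76 2281/76; 13239/76 2281/76 12903/76]
step 1: y = z − H·x̄ = [-10/19]
step 1: S = H·P̄·Hᵀ + R = [1876/19]
step 1: K = P̄·Hᵀ·S⁻¹ = [145/134; 93/938; 1683/1876]
step 1: x' = x̄ + K·y = [435/134, 815/938, 2284/469]
step 1: P' = (I − K·H)·P̄ = [20031/268 6065/268 20997/268; 6065/268 14841/1876 39829/1876; 20997/268 39829/1876 84711/938]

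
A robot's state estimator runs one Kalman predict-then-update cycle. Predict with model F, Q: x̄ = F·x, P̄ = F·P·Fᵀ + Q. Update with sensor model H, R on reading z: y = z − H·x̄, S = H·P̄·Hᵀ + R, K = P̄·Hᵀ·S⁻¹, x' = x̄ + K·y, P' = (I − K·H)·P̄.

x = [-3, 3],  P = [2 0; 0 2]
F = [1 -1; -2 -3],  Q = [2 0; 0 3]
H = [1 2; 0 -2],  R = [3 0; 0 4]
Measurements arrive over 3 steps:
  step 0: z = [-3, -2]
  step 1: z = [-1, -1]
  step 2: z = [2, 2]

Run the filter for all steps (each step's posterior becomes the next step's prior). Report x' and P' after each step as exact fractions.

step 0: x' = [-1028/195, 199/195], P' = [604/195 -167/195; -167/195 257/390]
step 1: x' = [-426563/113502, 69923/56751], P' = [203080/56751 -59459/56751; -59459/56751 40684/56751]
step 2: x' = [62612/8635101, 3434239/17270202], P' = [32513543/8635101 -9555373/8635101; -9555373/8635101 6346376/8635101]

step 0: x̄ = F·x = [-6, -3]
step 0: P̄ = F·P·Fᵀ + Q = [6 2; 2 29]
step 0: y = z − H·x̄ = [9, -8]
step 0: S = H·P̄·Hᵀ + R = [133 -120; -120 120]
step 0: K = P̄·Hᵀ·S⁻¹ = [6/13 167/390; 2/13 -257/780]
step 0: x' = x̄ + K·y = [-1028/195, 199/195]
step 0: P' = (I − K·H)·P̄ = [604/195 -167/195; -167/195 257/390]
step 1: x̄ = F·x = [-409/65, 1459/195]
step 1: P̄ = F·P·Fᵀ + Q = [971/130 -437/130; -437/130 4307/390]
step 1: y = z − H·x̄ = [-1886/195, 2723/195]
step 1: S = H·P̄·Hᵀ + R = [16067/390 -7303/195; -7303/195 9394/195]
step 1: K = P̄·Hᵀ·S⁻¹ = [28054/56751 59459/113502; 7303/56751 -20342/56751]
step 1: x' = x̄ + K·y = [-426563/113502, 69923/56751]
step 1: P' = (I − K·H)·P̄ = [203080/56751 -59459/56751; -59459/56751 40684/56751]
step 2: x̄ = F·x = [-188803/37834, 216794/56751]
step 2: P̄ = F·P·Fᵀ + Q = [158728/18917 -74883/18917; -74883/18917 635221/56751]
step 2: y = z − H·x̄ = [-73763/113502, 547090/56751]
step 2: S = H·P̄·Hᵀ + R = [2288725/56751 -2091586/56751; -2091586/56751 2767888/56751]
step 2: K = P̄·Hᵀ·S⁻¹ = [4467599/8635101 9555373/17270202; 1045793/8635101 -3173188/8635101]
step 2: x' = x̄ + K·y = [62612/8635101, 3434239/17270202]
step 2: P' = (I − K·H)·P̄ = [32513543/8635101 -9555373/8635101; -9555373/8635101 6346376/8635101]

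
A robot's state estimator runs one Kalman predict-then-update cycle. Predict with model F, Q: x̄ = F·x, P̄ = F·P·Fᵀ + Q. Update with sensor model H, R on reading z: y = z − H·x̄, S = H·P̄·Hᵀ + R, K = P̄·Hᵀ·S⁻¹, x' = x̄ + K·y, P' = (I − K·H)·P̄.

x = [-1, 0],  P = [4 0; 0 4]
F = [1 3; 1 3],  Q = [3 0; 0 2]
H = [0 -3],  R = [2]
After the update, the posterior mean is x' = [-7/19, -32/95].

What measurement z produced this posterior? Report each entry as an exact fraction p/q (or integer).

x̄ = F·x = [-1, -1]
P̄ = F·P·Fᵀ + Q = [43 40; 40 42]
S = H·P̄·Hᵀ + R = [380]
K = P̄·Hᵀ·S⁻¹ = [-6/19; -63/190]
x' − x̄ = [12/19, 63/95] = K·y
y = (KᵀK)⁻¹·Kᵀ·(x' − x̄) = [-2]
z = y + H·x̄ = [-2] + [3] = [1]

z = [1]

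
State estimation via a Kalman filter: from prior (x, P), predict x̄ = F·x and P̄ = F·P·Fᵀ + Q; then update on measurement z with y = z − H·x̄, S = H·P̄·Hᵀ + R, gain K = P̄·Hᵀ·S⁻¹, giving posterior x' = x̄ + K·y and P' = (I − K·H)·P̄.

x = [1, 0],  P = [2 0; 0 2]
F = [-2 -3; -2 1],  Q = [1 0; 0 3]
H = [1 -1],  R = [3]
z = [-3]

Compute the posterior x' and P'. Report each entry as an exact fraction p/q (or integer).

x' = [-51/13, -15/13]
P' = [428/39 353/39; 353/39 386/39]

x̄ = F·x = [-2, -2]
P̄ = F·P·Fᵀ + Q = [27 2; 2 13]
y = z − H·x̄ = [-3]
S = H·P̄·Hᵀ + R = [39]
K = P̄·Hᵀ·S⁻¹ = [25/39; -11/39]
x' = x̄ + K·y = [-51/13, -15/13]
P' = (I − K·H)·P̄ = [428/39 353/39; 353/39 386/39]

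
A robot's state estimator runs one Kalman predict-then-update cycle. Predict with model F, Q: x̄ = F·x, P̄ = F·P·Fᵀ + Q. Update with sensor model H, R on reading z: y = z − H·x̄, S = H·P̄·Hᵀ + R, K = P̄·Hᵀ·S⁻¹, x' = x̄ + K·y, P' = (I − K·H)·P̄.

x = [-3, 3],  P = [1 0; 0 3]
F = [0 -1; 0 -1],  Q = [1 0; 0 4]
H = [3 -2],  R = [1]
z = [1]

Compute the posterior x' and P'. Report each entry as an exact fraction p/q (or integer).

x̄ = F·x = [-3, -3]
P̄ = F·P·Fᵀ + Q = [4 3; 3 7]
y = z − H·x̄ = [4]
S = H·P̄·Hᵀ + R = [29]
K = P̄·Hᵀ·S⁻¹ = [6/29; -5/29]
x' = x̄ + K·y = [-63/29, -107/29]
P' = (I − K·H)·P̄ = [80/29 117/29; 117/29 178/29]

x' = [-63/29, -107/29]
P' = [80/29 117/29; 117/29 178/29]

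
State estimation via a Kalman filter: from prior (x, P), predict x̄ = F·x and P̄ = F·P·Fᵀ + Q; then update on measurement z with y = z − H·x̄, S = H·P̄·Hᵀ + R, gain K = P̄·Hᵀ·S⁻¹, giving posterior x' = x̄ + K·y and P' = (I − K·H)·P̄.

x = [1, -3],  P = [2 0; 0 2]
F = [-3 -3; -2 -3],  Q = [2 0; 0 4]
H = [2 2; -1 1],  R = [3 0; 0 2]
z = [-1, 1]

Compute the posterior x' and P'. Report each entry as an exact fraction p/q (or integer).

x' = [-1950/2447, 929/2447]
P' = [1434/2447 -510/2447; -510/2447 1410/2447]

x̄ = F·x = [6, 7]
P̄ = F·P·Fᵀ + Q = [38 30; 30 30]
y = z − H·x̄ = [-27, 0]
S = H·P̄·Hᵀ + R = [515 -16; -16 10]
K = P̄·Hᵀ·S⁻¹ = [616/2447 -972/2447; 600/2447 960/2447]
x' = x̄ + K·y = [-1950/2447, 929/2447]
P' = (I − K·H)·P̄ = [1434/2447 -510/2447; -510/2447 1410/2447]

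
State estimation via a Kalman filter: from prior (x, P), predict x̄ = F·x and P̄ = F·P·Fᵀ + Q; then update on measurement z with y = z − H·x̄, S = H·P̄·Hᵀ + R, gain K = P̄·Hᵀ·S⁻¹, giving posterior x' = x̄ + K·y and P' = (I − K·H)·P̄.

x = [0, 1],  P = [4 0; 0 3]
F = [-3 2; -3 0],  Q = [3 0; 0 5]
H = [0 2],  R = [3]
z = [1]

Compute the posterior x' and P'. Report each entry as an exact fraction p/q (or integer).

x̄ = F·x = [2, 0]
P̄ = F·P·Fᵀ + Q = [51 36; 36 41]
y = z − H·x̄ = [1]
S = H·P̄·Hᵀ + R = [167]
K = P̄·Hᵀ·S⁻¹ = [72/167; 82/167]
x' = x̄ + K·y = [406/167, 82/167]
P' = (I − K·H)·P̄ = [3333/167 108/167; 108/167 123/167]

x' = [406/167, 82/167]
P' = [3333/167 108/167; 108/167 123/167]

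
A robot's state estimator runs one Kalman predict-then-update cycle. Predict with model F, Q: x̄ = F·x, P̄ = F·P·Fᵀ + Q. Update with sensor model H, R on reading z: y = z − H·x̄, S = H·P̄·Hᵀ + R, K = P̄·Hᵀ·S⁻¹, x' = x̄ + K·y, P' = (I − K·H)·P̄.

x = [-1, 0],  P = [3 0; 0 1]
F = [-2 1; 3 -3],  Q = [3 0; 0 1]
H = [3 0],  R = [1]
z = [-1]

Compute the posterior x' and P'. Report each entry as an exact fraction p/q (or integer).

x̄ = F·x = [2, -3]
P̄ = F·P·Fᵀ + Q = [16 -21; -21 37]
y = z − H·x̄ = [-7]
S = H·P̄·Hᵀ + R = [145]
K = P̄·Hᵀ·S⁻¹ = [48/145; -63/145]
x' = x̄ + K·y = [-46/145, 6/145]
P' = (I − K·H)·P̄ = [16/145 -21/145; -21/145 1396/145]

x' = [-46/145, 6/145]
P' = [16/145 -21/145; -21/145 1396/145]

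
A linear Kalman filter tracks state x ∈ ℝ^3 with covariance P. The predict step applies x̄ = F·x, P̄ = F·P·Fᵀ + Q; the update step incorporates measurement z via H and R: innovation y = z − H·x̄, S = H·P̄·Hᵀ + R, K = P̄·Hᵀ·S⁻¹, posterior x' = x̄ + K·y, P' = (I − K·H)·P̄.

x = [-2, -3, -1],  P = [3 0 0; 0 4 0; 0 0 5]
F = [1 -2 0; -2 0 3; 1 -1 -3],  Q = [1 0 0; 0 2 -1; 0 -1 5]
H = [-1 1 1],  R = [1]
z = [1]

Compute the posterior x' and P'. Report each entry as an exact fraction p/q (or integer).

x̄ = F·x = [4, 1, 4]
P̄ = F·P·Fᵀ + Q = [20 -6 11; -6 59 -52; 11 -52 57]
y = z − H·x̄ = [0]
S = H·P̄·Hᵀ + R = [23]
K = P̄·Hᵀ·S⁻¹ = [-15/23; 13/23; -6/23]
x' = x̄ + K·y = [4, 1, 4]
P' = (I − K·H)·P̄ = [235/23 57/23 163/23; 57/23 1188/23 -1118/23; 163/23 -1118/23 1275/23]

x' = [4, 1, 4]
P' = [235/23 57/23 163/23; 57/23 1188/23 -1118/23; 163/23 -1118/23 1275/23]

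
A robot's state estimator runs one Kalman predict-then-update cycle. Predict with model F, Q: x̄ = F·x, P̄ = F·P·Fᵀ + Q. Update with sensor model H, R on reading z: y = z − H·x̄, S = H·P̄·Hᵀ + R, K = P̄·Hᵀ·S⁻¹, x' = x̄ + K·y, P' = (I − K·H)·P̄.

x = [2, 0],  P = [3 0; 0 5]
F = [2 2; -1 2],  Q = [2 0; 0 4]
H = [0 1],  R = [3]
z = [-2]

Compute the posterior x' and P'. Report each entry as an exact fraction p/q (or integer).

x̄ = F·x = [4, -2]
P̄ = F·P·Fᵀ + Q = [34 14; 14 27]
y = z − H·x̄ = [0]
S = H·P̄·Hᵀ + R = [30]
K = P̄·Hᵀ·S⁻¹ = [7/15; 9/10]
x' = x̄ + K·y = [4, -2]
P' = (I − K·H)·P̄ = [412/15 7/5; 7/5 27/10]

x' = [4, -2]
P' = [412/15 7/5; 7/5 27/10]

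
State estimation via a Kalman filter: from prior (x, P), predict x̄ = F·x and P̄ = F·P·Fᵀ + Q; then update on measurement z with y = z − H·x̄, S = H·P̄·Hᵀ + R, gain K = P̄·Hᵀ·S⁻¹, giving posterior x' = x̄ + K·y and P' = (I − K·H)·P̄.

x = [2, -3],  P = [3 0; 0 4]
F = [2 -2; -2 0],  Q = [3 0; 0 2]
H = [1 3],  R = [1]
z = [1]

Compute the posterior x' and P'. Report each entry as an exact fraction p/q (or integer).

x' = [845/86, -127/43]
P' = [2641/86 -441/43; -441/43 152/43]

x̄ = F·x = [10, -4]
P̄ = F·P·Fᵀ + Q = [31 -12; -12 14]
y = z − H·x̄ = [3]
S = H·P̄·Hᵀ + R = [86]
K = P̄·Hᵀ·S⁻¹ = [-5/86; 15/43]
x' = x̄ + K·y = [845/86, -127/43]
P' = (I − K·H)·P̄ = [2641/86 -441/43; -441/43 152/43]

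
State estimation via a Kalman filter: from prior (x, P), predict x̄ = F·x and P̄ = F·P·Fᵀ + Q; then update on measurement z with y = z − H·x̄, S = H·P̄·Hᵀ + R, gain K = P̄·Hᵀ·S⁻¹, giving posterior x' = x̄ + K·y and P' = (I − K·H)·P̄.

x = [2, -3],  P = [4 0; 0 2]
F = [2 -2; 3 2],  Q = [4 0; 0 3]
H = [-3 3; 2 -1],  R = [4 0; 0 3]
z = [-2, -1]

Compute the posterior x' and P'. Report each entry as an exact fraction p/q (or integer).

x' = [-6754/11093, -13188/11093]
P' = [33196/11093 37292/11093; 37292/11093 46144/11093]

x̄ = F·x = [10, 0]
P̄ = F·P·Fᵀ + Q = [28 16; 16 47]
y = z − H·x̄ = [28, -21]
S = H·P̄·Hᵀ + R = [391 -165; -165 98]
K = P̄·Hᵀ·S⁻¹ = [3072/11093 9700/11093; 6639/11093 9480/11093]
x' = x̄ + K·y = [-6754/11093, -13188/11093]
P' = (I − K·H)·P̄ = [33196/11093 37292/11093; 37292/11093 46144/11093]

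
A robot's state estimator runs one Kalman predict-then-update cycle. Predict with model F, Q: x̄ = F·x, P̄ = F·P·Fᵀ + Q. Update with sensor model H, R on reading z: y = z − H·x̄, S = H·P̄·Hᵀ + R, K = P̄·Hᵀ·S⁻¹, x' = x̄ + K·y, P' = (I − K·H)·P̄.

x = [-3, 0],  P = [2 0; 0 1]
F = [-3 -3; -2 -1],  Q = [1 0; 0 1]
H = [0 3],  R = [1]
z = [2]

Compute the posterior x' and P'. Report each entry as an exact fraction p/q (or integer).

x' = [99/91, 66/91]
P' = [523/91 15/91; 15/91 10/91]

x̄ = F·x = [9, 6]
P̄ = F·P·Fᵀ + Q = [28 15; 15 10]
y = z − H·x̄ = [-16]
S = H·P̄·Hᵀ + R = [91]
K = P̄·Hᵀ·S⁻¹ = [45/91; 30/91]
x' = x̄ + K·y = [99/91, 66/91]
P' = (I − K·H)·P̄ = [523/91 15/91; 15/91 10/91]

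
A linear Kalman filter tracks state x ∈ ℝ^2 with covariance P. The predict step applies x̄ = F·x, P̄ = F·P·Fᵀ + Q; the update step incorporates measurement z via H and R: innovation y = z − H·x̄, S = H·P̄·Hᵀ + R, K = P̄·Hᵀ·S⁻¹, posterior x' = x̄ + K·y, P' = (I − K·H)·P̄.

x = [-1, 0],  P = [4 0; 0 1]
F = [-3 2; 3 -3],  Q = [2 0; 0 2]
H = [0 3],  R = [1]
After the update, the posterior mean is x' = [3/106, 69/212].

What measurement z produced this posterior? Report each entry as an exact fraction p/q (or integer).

x̄ = F·x = [3, -3]
P̄ = F·P·Fᵀ + Q = [42 -42; -42 47]
S = H·P̄·Hᵀ + R = [424]
K = P̄·Hᵀ·S⁻¹ = [-63/212; 141/424]
x' − x̄ = [-315/106, 705/212] = K·y
y = (KᵀK)⁻¹·Kᵀ·(x' − x̄) = [10]
z = y + H·x̄ = [10] + [-9] = [1]

z = [1]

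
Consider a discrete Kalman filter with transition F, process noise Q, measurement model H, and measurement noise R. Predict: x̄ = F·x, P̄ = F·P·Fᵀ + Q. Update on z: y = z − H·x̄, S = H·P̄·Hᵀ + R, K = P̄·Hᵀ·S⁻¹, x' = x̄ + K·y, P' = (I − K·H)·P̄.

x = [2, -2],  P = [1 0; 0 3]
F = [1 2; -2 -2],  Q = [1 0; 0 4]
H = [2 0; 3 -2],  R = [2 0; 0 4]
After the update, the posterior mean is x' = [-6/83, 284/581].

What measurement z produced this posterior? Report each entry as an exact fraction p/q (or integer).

z = [1, -2]

x̄ = F·x = [-2, 0]
P̄ = F·P·Fᵀ + Q = [14 -14; -14 20]
S = H·P̄·Hᵀ + R = [58 140; 140 378]
K = P̄·Hᵀ·S⁻¹ = [28/83 5/83; 32/83 -209/581]
x' − x̄ = [160/83, 284/581] = K·y
y = (KᵀK)⁻¹·Kᵀ·(x' − x̄) = [5, 4]
z = y + H·x̄ = [5, 4] + [-4, -6] = [1, -2]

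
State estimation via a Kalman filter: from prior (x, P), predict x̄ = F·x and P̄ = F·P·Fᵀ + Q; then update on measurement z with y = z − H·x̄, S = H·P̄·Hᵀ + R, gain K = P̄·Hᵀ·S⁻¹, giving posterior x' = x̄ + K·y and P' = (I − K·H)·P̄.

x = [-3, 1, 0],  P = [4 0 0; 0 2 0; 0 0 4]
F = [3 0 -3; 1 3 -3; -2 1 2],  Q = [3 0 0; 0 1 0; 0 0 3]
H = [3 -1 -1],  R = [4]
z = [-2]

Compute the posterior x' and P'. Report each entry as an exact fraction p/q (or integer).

x̄ = F·x = [-9, 0, 7]
P̄ = F·P·Fᵀ + Q = [75 48 -48; 48 59 -26; -48 -26 37]
y = z − H·x̄ = [32]
S = H·P̄·Hᵀ + R = [723]
K = P̄·Hᵀ·S⁻¹ = [75/241; 37/241; -155/723]
x' = x̄ + K·y = [231/241, 1184/241, 101/723]
P' = (I − K·H)·P̄ = [1200/241 3243/241 57/241; 3243/241 10112/241 -531/241; 57/241 -531/241 2726/723]

x' = [231/241, 1184/241, 101/723]
P' = [1200/241 3243/241 57/241; 3243/241 10112/241 -531/241; 57/241 -531/241 2726/723]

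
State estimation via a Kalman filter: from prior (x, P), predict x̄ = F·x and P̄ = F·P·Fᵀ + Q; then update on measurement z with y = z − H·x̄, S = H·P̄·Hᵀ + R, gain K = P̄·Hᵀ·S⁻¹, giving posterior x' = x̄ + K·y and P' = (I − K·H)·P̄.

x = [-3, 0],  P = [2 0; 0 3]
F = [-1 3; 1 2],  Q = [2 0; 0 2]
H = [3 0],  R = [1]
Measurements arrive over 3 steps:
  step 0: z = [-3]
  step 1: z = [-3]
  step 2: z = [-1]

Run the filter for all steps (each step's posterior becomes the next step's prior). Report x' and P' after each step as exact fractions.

step 0: x' = [-69/70, -177/35], P' = [31/280 2/35; 2/35 272/35]
step 1: x' = [-184683/180991, -461406/180991], P' = [20079/180991 13041/180991; 13041/180991 583163/180991]
step 2: x' = [-17856381/50151529, -109067625/50151529], P' = [5552282/50151529 3491940/50151529; 3491940/50151529 160341163/50151529]

step 0: x̄ = F·x = [3, -3]
step 0: P̄ = F·P·Fᵀ + Q = [31 16; 16 16]
step 0: y = z − H·x̄ = [-12]
step 0: S = H·P̄·Hᵀ + R = [280]
step 0: K = P̄·Hᵀ·S⁻¹ = [93/280; 6/35]
step 0: x' = x̄ + K·y = [-69/70, -177/35]
step 0: P' = (I − K·H)·P̄ = [31/280 2/35; 2/35 272/35]
step 1: x̄ = F·x = [-993/70, -111/10]
step 1: P̄ = F·P·Fᵀ + Q = [20079/280 1863/40; 1863/40 1337/40]
step 1: y = z − H·x̄ = [2769/70]
step 1: S = H·P̄·Hᵀ + R = [180991/280]
step 1: K = P̄·Hᵀ·S⁻¹ = [60237/180991; 39123/180991]
step 1: x' = x̄ + K·y = [-184683/180991, -461406/180991]
step 1: P' = (I − K·H)·P̄ = [20079/180991 13041/180991; 13041/180991 583163/180991]
step 2: x̄ = F·x = [-1199535/180991, -1107495/180991]
step 2: P̄ = F·P·Fᵀ + Q = [5552282/180991 3491940/180991; 3491940/180991 2766877/180991]
step 2: y = z − H·x̄ = [3417614/180991]
step 2: S = H·P̄·Hᵀ + R = [50151529/180991]
step 2: K = P̄·Hᵀ·S⁻¹ = [16656846/50151529; 10475820/50151529]
step 2: x' = x̄ + K·y = [-17856381/50151529, -109067625/50151529]
step 2: P' = (I − K·H)·P̄ = [5552282/50151529 3491940/50151529; 3491940/50151529 160341163/50151529]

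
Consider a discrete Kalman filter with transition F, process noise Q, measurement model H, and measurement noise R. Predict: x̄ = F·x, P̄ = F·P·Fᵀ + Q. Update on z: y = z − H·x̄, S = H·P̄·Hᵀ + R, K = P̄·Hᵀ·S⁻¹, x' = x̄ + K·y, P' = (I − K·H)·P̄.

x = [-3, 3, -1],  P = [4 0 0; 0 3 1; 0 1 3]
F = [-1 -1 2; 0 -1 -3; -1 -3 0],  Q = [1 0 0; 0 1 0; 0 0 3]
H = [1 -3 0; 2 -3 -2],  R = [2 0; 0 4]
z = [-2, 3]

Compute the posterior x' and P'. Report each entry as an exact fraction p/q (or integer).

x̄ = F·x = [-2, 0, -6]
P̄ = F·P·Fᵀ + Q = [16 -14 7; -14 37 18; 7 18 34]
y = z − H·x̄ = [0, -5]
S = H·P̄·Hᵀ + R = [435 585; 585 865]
K = P̄·Hᵀ·S⁻¹ = [1507/3405 -261/1135; -115/681 -20/227; 901/1362 -1299/2270]
x' = x̄ + K·y = [-193/227, 100/227, -1425/454]
P' = (I − K·H)·P̄ = [14054/3405 736/681 2020/681; 736/681 322/681 373/681; 2020/681 373/681 22399/6810]

x' = [-193/227, 100/227, -1425/454]
P' = [14054/3405 736/681 2020/681; 736/681 322/681 373/681; 2020/681 373/681 22399/6810]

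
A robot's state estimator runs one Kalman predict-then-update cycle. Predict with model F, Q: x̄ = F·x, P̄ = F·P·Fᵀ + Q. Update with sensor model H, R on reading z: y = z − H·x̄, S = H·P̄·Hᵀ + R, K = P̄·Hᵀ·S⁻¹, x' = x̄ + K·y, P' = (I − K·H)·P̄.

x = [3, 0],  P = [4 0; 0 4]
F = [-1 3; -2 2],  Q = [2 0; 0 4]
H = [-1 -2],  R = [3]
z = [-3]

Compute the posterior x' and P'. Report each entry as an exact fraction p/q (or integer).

x̄ = F·x = [-3, -6]
P̄ = F·P·Fᵀ + Q = [42 32; 32 36]
y = z − H·x̄ = [-18]
S = H·P̄·Hᵀ + R = [317]
K = P̄·Hᵀ·S⁻¹ = [-106/317; -104/317]
x' = x̄ + K·y = [957/317, -30/317]
P' = (I − K·H)·P̄ = [2078/317 -880/317; -880/317 596/317]

x' = [957/317, -30/317]
P' = [2078/317 -880/317; -880/317 596/317]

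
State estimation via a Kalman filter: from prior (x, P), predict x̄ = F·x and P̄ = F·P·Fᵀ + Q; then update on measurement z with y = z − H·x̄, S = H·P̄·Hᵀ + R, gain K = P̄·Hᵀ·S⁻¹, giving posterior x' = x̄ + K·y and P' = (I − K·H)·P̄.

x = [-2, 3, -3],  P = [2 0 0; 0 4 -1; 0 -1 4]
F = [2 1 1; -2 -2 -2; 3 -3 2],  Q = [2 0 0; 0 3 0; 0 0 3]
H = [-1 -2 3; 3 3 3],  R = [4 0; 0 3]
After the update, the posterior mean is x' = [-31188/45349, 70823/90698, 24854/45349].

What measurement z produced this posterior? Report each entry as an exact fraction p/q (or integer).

z = [1, 2]

x̄ = F·x = [-4, 4, -21]
P̄ = F·P·Fᵀ + Q = [16 -20 9; -20 35 -6; 9 -6 85]
S = H·P̄·Hᵀ + R = [863 723; 723 921]
K = P̄·Hᵀ·S⁻¹ = [6021/45349 -3988/45349; -27383/90698 24155/90698; 7791/45349 6883/45349]
x' − x̄ = [150208/45349, -291969/90698, 977183/45349] = K·y
y = (KᵀK)⁻¹·Kᵀ·(x' − x̄) = [68, 65]
z = y + H·x̄ = [68, 65] + [-67, -63] = [1, 2]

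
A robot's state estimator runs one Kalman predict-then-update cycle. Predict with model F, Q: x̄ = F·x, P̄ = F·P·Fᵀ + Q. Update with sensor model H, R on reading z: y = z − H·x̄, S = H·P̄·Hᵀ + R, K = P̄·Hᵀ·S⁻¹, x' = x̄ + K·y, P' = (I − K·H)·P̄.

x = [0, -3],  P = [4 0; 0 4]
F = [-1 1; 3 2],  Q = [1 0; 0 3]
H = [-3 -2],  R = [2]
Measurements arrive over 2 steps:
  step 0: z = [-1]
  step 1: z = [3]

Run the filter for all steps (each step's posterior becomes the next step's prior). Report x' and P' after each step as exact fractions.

step 0: x' = [-347/255, 626/255], P' = [1934/255 -2882/255; -2882/255 4421/255]
step 1: x' = [-37327/29714, 6223/14857], P' = [67765/29714 -46144/14857; -46144/14857 69593/14857]

step 0: x̄ = F·x = [-3, -6]
step 0: P̄ = F·P·Fᵀ + Q = [9 -4; -4 55]
step 0: y = z − H·x̄ = [-22]
step 0: S = H·P̄·Hᵀ + R = [255]
step 0: K = P̄·Hᵀ·S⁻¹ = [-19/255; -98/255]
step 0: x' = x̄ + K·y = [-347/255, 626/255]
step 0: P' = (I − K·H)·P̄ = [1934/255 -2882/255; -2882/255 4421/255]
step 1: x̄ = F·x = [973/255, 211/255]
step 1: P̄ = F·P·Fᵀ + Q = [12374/255 158/255; 158/255 1271/255]
step 1: y = z − H·x̄ = [4106/255]
step 1: S = H·P̄·Hᵀ + R = [118856/255]
step 1: K = P̄·Hᵀ·S⁻¹ = [-18719/59428; -377/14857]
step 1: x' = x̄ + K·y = [-37327/29714, 6223/14857]
step 1: P' = (I − K·H)·P̄ = [67765/29714 -46144/14857; -46144/14857 69593/14857]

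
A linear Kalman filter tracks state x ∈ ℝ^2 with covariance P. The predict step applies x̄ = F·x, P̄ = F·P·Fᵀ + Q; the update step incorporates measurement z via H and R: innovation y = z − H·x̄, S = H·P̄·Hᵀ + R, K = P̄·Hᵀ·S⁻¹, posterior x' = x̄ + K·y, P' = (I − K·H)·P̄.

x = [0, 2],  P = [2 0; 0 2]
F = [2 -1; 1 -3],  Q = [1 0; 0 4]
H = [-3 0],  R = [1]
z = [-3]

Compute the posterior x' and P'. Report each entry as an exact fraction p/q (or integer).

x̄ = F·x = [-2, -6]
P̄ = F·P·Fᵀ + Q = [11 10; 10 24]
y = z − H·x̄ = [-9]
S = H·P̄·Hᵀ + R = [100]
K = P̄·Hᵀ·S⁻¹ = [-33/100; -3/10]
x' = x̄ + K·y = [97/100, -33/10]
P' = (I − K·H)·P̄ = [11/100 1/10; 1/10 15]

x' = [97/100, -33/10]
P' = [11/100 1/10; 1/10 15]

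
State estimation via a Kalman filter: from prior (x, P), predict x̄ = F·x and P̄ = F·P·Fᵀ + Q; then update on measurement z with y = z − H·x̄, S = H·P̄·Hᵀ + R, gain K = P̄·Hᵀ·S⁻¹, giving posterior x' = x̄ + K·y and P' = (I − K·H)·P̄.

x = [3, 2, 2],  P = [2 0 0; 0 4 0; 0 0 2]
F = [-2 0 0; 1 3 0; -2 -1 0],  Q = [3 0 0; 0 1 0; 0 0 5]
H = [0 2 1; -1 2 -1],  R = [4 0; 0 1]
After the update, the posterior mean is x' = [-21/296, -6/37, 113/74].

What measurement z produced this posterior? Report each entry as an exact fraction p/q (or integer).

z = [2, -2]

x̄ = F·x = [-6, 9, -8]
P̄ = F·P·Fᵀ + Q = [11 -4 8; -4 39 -16; 8 -16 17]
S = H·P̄·Hᵀ + R = [113 139; 139 281]
K = P̄·Hᵀ·S⁻¹ = [1251/4144 -1017/4144; 475/1554 307/1554; 309/1036 -363/1036]
x' − x̄ = [1755/296, -339/37, 705/74] = K·y
y = (KᵀK)⁻¹·Kᵀ·(x' − x̄) = [-8, -34]
z = y + H·x̄ = [-8, -34] + [10, 32] = [2, -2]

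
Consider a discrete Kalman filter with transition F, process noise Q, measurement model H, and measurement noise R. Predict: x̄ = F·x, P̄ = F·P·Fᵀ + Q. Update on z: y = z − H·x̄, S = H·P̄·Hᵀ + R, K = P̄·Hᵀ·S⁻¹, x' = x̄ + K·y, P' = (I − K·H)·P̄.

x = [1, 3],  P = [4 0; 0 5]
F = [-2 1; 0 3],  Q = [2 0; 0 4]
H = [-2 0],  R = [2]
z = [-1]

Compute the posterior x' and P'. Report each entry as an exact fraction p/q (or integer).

x̄ = F·x = [1, 9]
P̄ = F·P·Fᵀ + Q = [23 15; 15 49]
y = z − H·x̄ = [1]
S = H·P̄·Hᵀ + R = [94]
K = P̄·Hᵀ·S⁻¹ = [-23/47; -15/47]
x' = x̄ + K·y = [24/47, 408/47]
P' = (I − K·H)·P̄ = [23/47 15/47; 15/47 1853/47]

x' = [24/47, 408/47]
P' = [23/47 15/47; 15/47 1853/47]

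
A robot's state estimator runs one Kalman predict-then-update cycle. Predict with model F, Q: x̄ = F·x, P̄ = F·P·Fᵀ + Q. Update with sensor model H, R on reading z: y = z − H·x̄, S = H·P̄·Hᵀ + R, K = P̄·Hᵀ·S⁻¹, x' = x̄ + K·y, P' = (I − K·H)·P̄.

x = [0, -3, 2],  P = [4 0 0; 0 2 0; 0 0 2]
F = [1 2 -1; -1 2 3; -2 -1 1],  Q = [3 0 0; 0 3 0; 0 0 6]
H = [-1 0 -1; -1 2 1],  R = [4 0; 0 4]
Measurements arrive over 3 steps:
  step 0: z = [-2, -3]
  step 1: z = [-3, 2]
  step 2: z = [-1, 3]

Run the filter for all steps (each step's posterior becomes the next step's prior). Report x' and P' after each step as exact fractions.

step 0: x' = [-686/211, -10031/2110, 773/211], P' = [2046/211 1808/211 -1718/211; 1808/211 9636/1055 -1790/211; -1718/211 -1790/211 2030/211]
step 1: x' = [-2674867/1136210, -3667999/1704315, 4628741/1136210], P' = [13105768/1704315 3586658/568105 -10594004/1704315; 3586658/568105 11348102/1704315 -3574104/568105; -10594004/1704315 -3574104/568105 13039552/1704315]
step 2: x' = [67523066601/39168758254, 115883919189/39168758254, -40757346425/39168758254], P' = [142116291720/19584379127 115662496670/19584379127 -113513278500/19584379127; 115662496670/19584379127 122850283070/19584379127 -115422849672/19584379127; -113513278500/19584379127 -115422849672/19584379127 141833840672/19584379127]

step 0: x̄ = F·x = [-8, 0, 5]
step 0: P̄ = F·P·Fᵀ + Q = [17 -2 -14; -2 33 10; -14 10 26]
step 0: y = z − H·x̄ = [-5, -16]
step 0: S = H·P̄·Hᵀ + R = [19 -25; -25 255]
step 0: K = P̄·Hᵀ·S⁻¹ = [-82/211 -37/211; -9/422 641/2110; -78/211 42/211]
step 0: x' = x̄ + K·y = [-686/211, -10031/2110, 773/211]
step 0: P' = (I − K·H)·P̄ = [2046/211 1808/211 -1718/211; 1808/211 9636/1055 -1790/211; -1718/211 -1790/211 2030/211]
step 1: x̄ = F·x = [-17326/1055, 4994/1055, 31481/2110]
step 1: P̄ = F·P·Fᵀ + Q = [151229/1055 -72296/1055 -147702/1055; -72296/1055 51269/1055 73598/1055; -147702/1055 73598/1055 155456/1055]
step 1: y = z − H·x̄ = [-9501/2110, -81889/2110]
step 1: S = H·P̄·Hᵀ + R = [15501/1055 -6831/1055; -6831/1055 1394961/1055]
step 1: K = P̄·Hᵀ·S⁻¹ = [-627941/1704315 -181652/568105; -6277/1136210 606959/3408630; -611387/1704315 182411/568105]
step 1: x' = x̄ + K·y = [-2674867/1136210, -3667999/1704315, 4628741/1136210]
step 1: P' = (I − K·H)·P̄ = [13105768/1704315 3586658/568105 -10594004/1704315; 3586658/568105 11348102/1704315 -3574104/568105; -10594004/1704315 -3574104/568105 13039552/1704315]
step 2: x̄ = F·x = [-3658282/340863, 17505637/1704315, 37271423/3408630]
step 2: P̄ = F·P·Fᵀ + Q = [36753565/340863 -18419456/340863 -35939222/340863; -18419456/340863 24274491/568105 31744802/568105; -35939222/340863 31744802/568105 64632384/568105]
step 2: y = z − H·x̄ = [-2720027/3408630, -133650901/3408630]
step 2: S = H·P̄·Hᵀ + R = [8363339/568105 -16403579/1704315; -16403579/1704315 1784495093/1704315]
step 2: K = P̄·Hᵀ·S⁻¹ = [-7150753305/19584379127 -6076144220/19584379127; -119823499/39168758254 7307609899/39168758254; -7080140543/19584379127 6125354957/19584379127]
step 2: x' = x̄ + K·y = [67523066601/39168758254, 115883919189/39168758254, -40757346425/39168758254]
step 2: P' = (I − K·H)·P̄ = [142116291720/19584379127 115662496670/19584379127 -113513278500/19584379127; 115662496670/19584379127 122850283070/19584379127 -115422849672/19584379127; -113513278500/19584379127 -115422849672/19584379127 141833840672/19584379127]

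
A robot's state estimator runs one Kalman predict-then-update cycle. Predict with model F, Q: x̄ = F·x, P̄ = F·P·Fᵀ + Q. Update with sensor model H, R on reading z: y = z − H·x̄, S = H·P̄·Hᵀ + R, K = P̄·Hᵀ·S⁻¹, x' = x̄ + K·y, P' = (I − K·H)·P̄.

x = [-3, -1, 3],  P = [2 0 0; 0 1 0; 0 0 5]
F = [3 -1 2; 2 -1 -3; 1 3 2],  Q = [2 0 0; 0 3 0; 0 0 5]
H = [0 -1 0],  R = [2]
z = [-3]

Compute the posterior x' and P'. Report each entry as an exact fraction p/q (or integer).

x̄ = F·x = [-2, -14, 0]
P̄ = F·P·Fᵀ + Q = [41 -17 23; -17 57 -29; 23 -29 36]
y = z − H·x̄ = [-17]
S = H·P̄·Hᵀ + R = [59]
K = P̄·Hᵀ·S⁻¹ = [17/59; -57/59; 29/59]
x' = x̄ + K·y = [-407/59, 143/59, -493/59]
P' = (I − K·H)·P̄ = [2130/59 -34/59 864/59; -34/59 114/59 -58/59; 864/59 -58/59 1283/59]

x' = [-407/59, 143/59, -493/59]
P' = [2130/59 -34/59 864/59; -34/59 114/59 -58/59; 864/59 -58/59 1283/59]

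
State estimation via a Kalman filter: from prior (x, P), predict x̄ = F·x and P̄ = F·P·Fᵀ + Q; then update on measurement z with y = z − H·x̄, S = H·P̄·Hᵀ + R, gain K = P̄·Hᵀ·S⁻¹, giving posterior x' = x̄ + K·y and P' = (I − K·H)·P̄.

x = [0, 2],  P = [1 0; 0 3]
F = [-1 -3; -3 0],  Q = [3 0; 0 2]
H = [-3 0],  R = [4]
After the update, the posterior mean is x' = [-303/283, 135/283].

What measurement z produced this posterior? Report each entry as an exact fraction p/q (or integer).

x̄ = F·x = [-6, 0]
P̄ = F·P·Fᵀ + Q = [31 3; 3 11]
S = H·P̄·Hᵀ + R = [283]
K = P̄·Hᵀ·S⁻¹ = [-93/283; -9/283]
x' − x̄ = [1395/283, 135/283] = K·y
y = (KᵀK)⁻¹·Kᵀ·(x' − x̄) = [-15]
z = y + H·x̄ = [-15] + [18] = [3]

z = [3]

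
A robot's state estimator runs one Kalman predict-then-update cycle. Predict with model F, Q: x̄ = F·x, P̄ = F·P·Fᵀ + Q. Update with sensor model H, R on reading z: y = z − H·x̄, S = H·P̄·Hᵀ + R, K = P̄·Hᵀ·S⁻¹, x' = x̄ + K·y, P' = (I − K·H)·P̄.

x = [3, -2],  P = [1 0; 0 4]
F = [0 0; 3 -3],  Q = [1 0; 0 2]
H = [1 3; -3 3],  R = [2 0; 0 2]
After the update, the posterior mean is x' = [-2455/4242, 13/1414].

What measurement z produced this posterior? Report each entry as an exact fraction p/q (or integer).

z = [-1, 2]

x̄ = F·x = [0, 15]
P̄ = F·P·Fᵀ + Q = [1 0; 0 47]
S = H·P̄·Hᵀ + R = [426 420; 420 434]
K = P̄·Hᵀ·S⁻¹ = [121/606 -283/1414; 47/202 141/1414]
x' − x̄ = [-2455/4242, -21197/1414] = K·y
y = (KᵀK)⁻¹·Kᵀ·(x' − x̄) = [-46, -43]
z = y + H·x̄ = [-46, -43] + [45, 45] = [-1, 2]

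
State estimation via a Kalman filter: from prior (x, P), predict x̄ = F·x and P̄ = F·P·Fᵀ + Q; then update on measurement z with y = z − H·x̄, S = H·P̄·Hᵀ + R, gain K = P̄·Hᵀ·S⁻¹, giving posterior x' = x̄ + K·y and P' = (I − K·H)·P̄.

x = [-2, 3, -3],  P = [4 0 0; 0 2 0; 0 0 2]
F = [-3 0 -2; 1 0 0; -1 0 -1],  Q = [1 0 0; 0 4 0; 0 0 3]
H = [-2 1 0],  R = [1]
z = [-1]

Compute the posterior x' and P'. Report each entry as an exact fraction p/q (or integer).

x' = [98/79, 326/237, 95/79]
P' = [87/79 140/79 40/79; 140/79 872/237 68/79; 40/79 68/79 279/79]

x̄ = F·x = [12, -2, 5]
P̄ = F·P·Fᵀ + Q = [45 -12 16; -12 8 -4; 16 -4 9]
y = z − H·x̄ = [25]
S = H·P̄·Hᵀ + R = [237]
K = P̄·Hᵀ·S⁻¹ = [-34/79; 32/237; -12/79]
x' = x̄ + K·y = [98/79, 326/237, 95/79]
P' = (I − K·H)·P̄ = [87/79 140/79 40/79; 140/79 872/237 68/79; 40/79 68/79 279/79]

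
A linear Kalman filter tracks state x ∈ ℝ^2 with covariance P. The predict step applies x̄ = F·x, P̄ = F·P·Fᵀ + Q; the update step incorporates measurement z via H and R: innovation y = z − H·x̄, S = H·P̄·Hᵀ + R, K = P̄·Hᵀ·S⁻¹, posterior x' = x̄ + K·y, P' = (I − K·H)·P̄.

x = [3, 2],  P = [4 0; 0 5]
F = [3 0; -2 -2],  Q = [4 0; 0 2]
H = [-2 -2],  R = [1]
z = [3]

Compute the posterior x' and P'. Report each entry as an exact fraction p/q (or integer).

x' = [1057/121, -1238/121]
P' = [3816/121 -3800/121; -3800/121 3814/121]

x̄ = F·x = [9, -10]
P̄ = F·P·Fᵀ + Q = [40 -24; -24 38]
y = z − H·x̄ = [1]
S = H·P̄·Hᵀ + R = [121]
K = P̄·Hᵀ·S⁻¹ = [-32/121; -28/121]
x' = x̄ + K·y = [1057/121, -1238/121]
P' = (I − K·H)·P̄ = [3816/121 -3800/121; -3800/121 3814/121]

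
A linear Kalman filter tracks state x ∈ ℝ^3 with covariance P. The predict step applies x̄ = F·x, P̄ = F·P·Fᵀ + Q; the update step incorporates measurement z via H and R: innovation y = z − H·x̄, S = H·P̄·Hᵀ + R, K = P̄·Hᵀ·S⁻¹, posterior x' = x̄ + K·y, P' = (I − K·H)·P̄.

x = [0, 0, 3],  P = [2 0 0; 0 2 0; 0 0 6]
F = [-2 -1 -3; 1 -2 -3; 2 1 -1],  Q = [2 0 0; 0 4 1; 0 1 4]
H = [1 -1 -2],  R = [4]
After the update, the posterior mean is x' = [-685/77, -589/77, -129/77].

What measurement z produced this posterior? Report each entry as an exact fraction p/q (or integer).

z = [2]

x̄ = F·x = [-9, -9, -3]
P̄ = F·P·Fᵀ + Q = [66 54 8; 54 68 19; 8 19 20]
S = H·P̄·Hᵀ + R = [154]
K = P̄·Hᵀ·S⁻¹ = [-2/77; -26/77; -51/154]
x' − x̄ = [8/77, 104/77, 102/77] = K·y
y = (KᵀK)⁻¹·Kᵀ·(x' − x̄) = [-4]
z = y + H·x̄ = [-4] + [6] = [2]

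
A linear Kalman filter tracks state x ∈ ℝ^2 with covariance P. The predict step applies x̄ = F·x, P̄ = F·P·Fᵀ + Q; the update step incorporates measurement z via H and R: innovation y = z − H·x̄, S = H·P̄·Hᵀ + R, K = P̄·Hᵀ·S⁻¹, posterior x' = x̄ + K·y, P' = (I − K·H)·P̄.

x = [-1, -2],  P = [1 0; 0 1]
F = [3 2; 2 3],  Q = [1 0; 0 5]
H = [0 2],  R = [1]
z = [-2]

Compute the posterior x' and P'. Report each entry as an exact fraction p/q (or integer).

x' = [-175/73, -80/73]
P' = [446/73 12/73; 12/73 18/73]

x̄ = F·x = [-7, -8]
P̄ = F·P·Fᵀ + Q = [14 12; 12 18]
y = z − H·x̄ = [14]
S = H·P̄·Hᵀ + R = [73]
K = P̄·Hᵀ·S⁻¹ = [24/73; 36/73]
x' = x̄ + K·y = [-175/73, -80/73]
P' = (I − K·H)·P̄ = [446/73 12/73; 12/73 18/73]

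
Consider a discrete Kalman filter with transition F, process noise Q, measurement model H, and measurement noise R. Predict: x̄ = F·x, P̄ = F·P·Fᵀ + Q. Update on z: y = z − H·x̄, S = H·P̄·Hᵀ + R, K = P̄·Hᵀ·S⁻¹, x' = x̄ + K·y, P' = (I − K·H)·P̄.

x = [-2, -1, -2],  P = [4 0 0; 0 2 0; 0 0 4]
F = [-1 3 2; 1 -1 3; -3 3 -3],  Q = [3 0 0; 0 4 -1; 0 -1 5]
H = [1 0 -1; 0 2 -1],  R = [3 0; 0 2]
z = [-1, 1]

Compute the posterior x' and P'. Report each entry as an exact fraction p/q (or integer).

x' = [-21081/12098, 1529/6049, -2894/6049]
P' = [170405/12098 30620/6049 66391/6049; 30620/6049 15913/6049 28820/6049; 66391/6049 28820/6049 63472/6049]

x̄ = F·x = [-5, -7, 9]
P̄ = F·P·Fᵀ + Q = [41 14 6; 14 46 -55; 6 -55 95]
y = z − H·x̄ = [13, 24]
S = H·P̄·Hᵀ + R = [127 227; 227 501]
K = P̄·Hᵀ·S⁻¹ = [12541/12098 -5151/12098; 600/6049 1503/6049; 973/6049 -2916/6049]
x' = x̄ + K·y = [-21081/12098, 1529/6049, -2894/6049]
P' = (I − K·H)·P̄ = [170405/12098 30620/6049 66391/6049; 30620/6049 15913/6049 28820/6049; 66391/6049 28820/6049 63472/6049]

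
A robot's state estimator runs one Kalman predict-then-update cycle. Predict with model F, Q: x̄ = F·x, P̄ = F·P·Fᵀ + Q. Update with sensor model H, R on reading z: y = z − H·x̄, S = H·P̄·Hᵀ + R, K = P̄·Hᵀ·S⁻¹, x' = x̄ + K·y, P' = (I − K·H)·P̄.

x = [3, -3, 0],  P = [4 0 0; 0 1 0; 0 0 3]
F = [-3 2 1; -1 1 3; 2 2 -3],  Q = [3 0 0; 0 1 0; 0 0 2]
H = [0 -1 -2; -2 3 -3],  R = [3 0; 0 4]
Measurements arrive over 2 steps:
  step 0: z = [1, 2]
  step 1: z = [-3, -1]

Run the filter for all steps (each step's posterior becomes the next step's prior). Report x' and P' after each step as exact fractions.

step 0: x' = [-10345/616, -2283/308, 3845/1232], P' = [10233/308 4405/308 -1201/154; 4405/308 2047/308 -971/308; -1201/154 -971/308 1349/616]
step 1: x' = [974651/2283044, 320009/570761, 887473/1141522], P' = [799756032/69062081 31343274/6278371 -197084304/69062081; 31343274/6278371 1491399/570761 -6480807/6278371; -197084304/69062081 -6480807/6278371 73419219/69062081]

step 0: x̄ = F·x = [-15, -6, 0]
step 0: P̄ = F·P·Fᵀ + Q = [46 23 -29; 23 33 -33; -29 -33 49]
step 0: y = z − H·x̄ = [-5, -10]
step 0: S = H·P̄·Hᵀ + R = [100 224; 224 896]
step 0: K = P̄·Hᵀ·S⁻¹ = [19/44 -45/1232; -5/44 61/308; -9/22 -265/2464]
step 0: x' = x̄ + K·y = [-10345/616, -2283/308, 3845/1232]
step 0: P' = (I − K·H)·P̄ = [10233/308 4405/308 -1201/154; 4405/308 2047/308 -971/308; -1201/154 -971/308 1349/616]
step 1: x̄ = F·x = [47651/1232, 3299/176, -71179/1232]
step 1: P̄ = F·P·Fᵀ + Q = [119103/616 9147/88 -173163/616; 9147/88 5267/88 -13421/88; -173163/616 -13421/88 263045/616]
step 1: y = z − H·x̄ = [-122961/1232, -94373/616]
step 1: S = H·P̄·Hᵀ + R = [715109/616 592455/308; 592455/308 505711/154]
step 1: K = P̄·Hᵀ·S⁻¹ = [16464198/69062081 13034445/138124162; -1147925/6278371 1493010/6278371; -25183187/69062081 -9988920/69062081]
step 1: x' = x̄ + K·y = [974651/2283044, 320009/570761, 887473/1141522]
step 1: P' = (I − K·H)·P̄ = [799756032/69062081 31343274/6278371 -197084304/69062081; 31343274/6278371 1491399/570761 -6480807/6278371; -197084304/69062081 -6480807/6278371 73419219/69062081]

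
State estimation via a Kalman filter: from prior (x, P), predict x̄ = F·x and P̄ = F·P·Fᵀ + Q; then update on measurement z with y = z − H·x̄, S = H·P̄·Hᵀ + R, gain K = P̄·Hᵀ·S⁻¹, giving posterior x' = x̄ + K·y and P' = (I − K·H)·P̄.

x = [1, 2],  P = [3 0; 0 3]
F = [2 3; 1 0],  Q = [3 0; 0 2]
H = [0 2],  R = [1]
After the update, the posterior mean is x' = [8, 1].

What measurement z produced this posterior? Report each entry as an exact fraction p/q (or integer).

x̄ = F·x = [8, 1]
P̄ = F·P·Fᵀ + Q = [42 6; 6 5]
S = H·P̄·Hᵀ + R = [21]
K = P̄·Hᵀ·S⁻¹ = [4/7; 10/21]
x' − x̄ = [0, 0] = K·y
y = (KᵀK)⁻¹·Kᵀ·(x' − x̄) = [0]
z = y + H·x̄ = [0] + [2] = [2]

z = [2]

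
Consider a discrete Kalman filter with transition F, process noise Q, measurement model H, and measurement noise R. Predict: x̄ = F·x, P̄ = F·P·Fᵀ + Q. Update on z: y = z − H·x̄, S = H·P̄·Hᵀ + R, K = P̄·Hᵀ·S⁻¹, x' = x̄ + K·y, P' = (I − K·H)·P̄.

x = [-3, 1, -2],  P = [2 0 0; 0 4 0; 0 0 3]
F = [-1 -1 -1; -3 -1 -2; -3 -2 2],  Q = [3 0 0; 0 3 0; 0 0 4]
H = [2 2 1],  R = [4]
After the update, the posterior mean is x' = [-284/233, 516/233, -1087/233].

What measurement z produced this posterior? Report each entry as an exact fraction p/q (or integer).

x̄ = F·x = [4, 12, 3]
P̄ = F·P·Fᵀ + Q = [12 16 8; 16 37 14; 8 14 50]
S = H·P̄·Hᵀ + R = [466]
K = P̄·Hᵀ·S⁻¹ = [32/233; 60/233; 47/233]
x' − x̄ = [-1216/233, -2280/233, -1786/233] = K·y
y = (KᵀK)⁻¹·Kᵀ·(x' − x̄) = [-38]
z = y + H·x̄ = [-38] + [35] = [-3]

z = [-3]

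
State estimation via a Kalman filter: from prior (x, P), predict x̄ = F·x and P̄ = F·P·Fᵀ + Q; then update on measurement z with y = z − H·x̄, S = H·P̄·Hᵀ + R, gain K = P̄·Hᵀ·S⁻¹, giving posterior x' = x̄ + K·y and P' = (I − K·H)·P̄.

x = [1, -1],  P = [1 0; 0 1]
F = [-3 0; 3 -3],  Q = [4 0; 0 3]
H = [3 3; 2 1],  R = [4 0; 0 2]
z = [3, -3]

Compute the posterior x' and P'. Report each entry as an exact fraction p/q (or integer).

x̄ = F·x = [-3, 6]
P̄ = F·P·Fᵀ + Q = [13 -9; -9 21]
y = z − H·x̄ = [-6, -3]
S = H·P̄·Hᵀ + R = [148 60; 60 39]
K = P̄·Hᵀ·S⁻¹ = [-46/181 449/543; 102/181 -143/181]
x' = x̄ + K·y = [-716/181, 903/181]
P' = (I − K·H)·P̄ = [1082/543 -422/181; -422/181 558/181]

x' = [-716/181, 903/181]
P' = [1082/543 -422/181; -422/181 558/181]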